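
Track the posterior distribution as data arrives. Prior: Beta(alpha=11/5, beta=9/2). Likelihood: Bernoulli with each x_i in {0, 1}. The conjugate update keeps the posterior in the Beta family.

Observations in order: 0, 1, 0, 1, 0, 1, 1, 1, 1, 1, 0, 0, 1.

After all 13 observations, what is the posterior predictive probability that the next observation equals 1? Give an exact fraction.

obs 1: x=0 → posterior Beta(11/5, 11/2)
obs 2: x=1 → posterior Beta(16/5, 11/2)
obs 3: x=0 → posterior Beta(16/5, 13/2)
obs 4: x=1 → posterior Beta(21/5, 13/2)
obs 5: x=0 → posterior Beta(21/5, 15/2)
obs 6: x=1 → posterior Beta(26/5, 15/2)
obs 7: x=1 → posterior Beta(31/5, 15/2)
obs 8: x=1 → posterior Beta(36/5, 15/2)
obs 9: x=1 → posterior Beta(41/5, 15/2)
obs 10: x=1 → posterior Beta(46/5, 15/2)
obs 11: x=0 → posterior Beta(46/5, 17/2)
obs 12: x=0 → posterior Beta(46/5, 19/2)
obs 13: x=1 → posterior Beta(51/5, 19/2)

102/197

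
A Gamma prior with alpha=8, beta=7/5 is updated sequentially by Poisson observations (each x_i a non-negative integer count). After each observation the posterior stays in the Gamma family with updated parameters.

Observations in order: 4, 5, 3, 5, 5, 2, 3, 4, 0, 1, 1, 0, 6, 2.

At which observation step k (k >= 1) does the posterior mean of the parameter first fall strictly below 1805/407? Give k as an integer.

obs 1: x=4 → posterior Gamma(12, 12/5)
obs 2: x=5 → posterior Gamma(17, 17/5)
obs 3: x=3 → posterior Gamma(20, 22/5)
obs 4: x=5 → posterior Gamma(25, 27/5)
obs 5: x=5 → posterior Gamma(30, 32/5)
obs 6: x=2 → posterior Gamma(32, 37/5)
obs 7: x=3 → posterior Gamma(35, 42/5)
obs 8: x=4 → posterior Gamma(39, 47/5)
obs 9: x=0 → posterior Gamma(39, 52/5)
obs 10: x=1 → posterior Gamma(40, 57/5)
obs 11: x=1 → posterior Gamma(41, 62/5)
obs 12: x=0 → posterior Gamma(41, 67/5)
obs 13: x=6 → posterior Gamma(47, 72/5)
obs 14: x=2 → posterior Gamma(49, 77/5)

k = 6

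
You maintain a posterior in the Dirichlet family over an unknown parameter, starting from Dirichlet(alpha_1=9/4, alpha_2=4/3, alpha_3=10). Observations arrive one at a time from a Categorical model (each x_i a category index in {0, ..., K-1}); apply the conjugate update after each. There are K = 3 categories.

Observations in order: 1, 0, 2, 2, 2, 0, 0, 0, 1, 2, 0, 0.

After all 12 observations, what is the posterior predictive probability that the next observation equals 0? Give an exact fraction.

99/307

obs 1: x=1 → posterior Dirichlet(9/4, 7/3, 10)
obs 2: x=0 → posterior Dirichlet(13/4, 7/3, 10)
obs 3: x=2 → posterior Dirichlet(13/4, 7/3, 11)
obs 4: x=2 → posterior Dirichlet(13/4, 7/3, 12)
obs 5: x=2 → posterior Dirichlet(13/4, 7/3, 13)
obs 6: x=0 → posterior Dirichlet(17/4, 7/3, 13)
obs 7: x=0 → posterior Dirichlet(21/4, 7/3, 13)
obs 8: x=0 → posterior Dirichlet(25/4, 7/3, 13)
obs 9: x=1 → posterior Dirichlet(25/4, 10/3, 13)
obs 10: x=2 → posterior Dirichlet(25/4, 10/3, 14)
obs 11: x=0 → posterior Dirichlet(29/4, 10/3, 14)
obs 12: x=0 → posterior Dirichlet(33/4, 10/3, 14)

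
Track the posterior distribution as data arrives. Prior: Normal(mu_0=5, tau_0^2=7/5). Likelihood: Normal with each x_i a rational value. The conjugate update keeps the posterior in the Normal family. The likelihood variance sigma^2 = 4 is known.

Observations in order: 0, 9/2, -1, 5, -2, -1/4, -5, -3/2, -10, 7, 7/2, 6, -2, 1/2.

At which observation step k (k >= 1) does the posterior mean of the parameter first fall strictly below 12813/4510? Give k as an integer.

k = 5

obs 1: x=0 → posterior Normal(100/27, 28/27)
obs 2: x=9/2 → posterior Normal(263/68, 14/17)
obs 3: x=-1 → posterior Normal(249/82, 28/41)
obs 4: x=5 → posterior Normal(319/96, 7/12)
obs 5: x=-2 → posterior Normal(291/110, 28/55)
obs 6: x=-1/4 → posterior Normal(575/248, 14/31)
obs 7: x=-5 → posterior Normal(145/92, 28/69)
obs 8: x=-3/2 → posterior Normal(393/304, 7/19)
obs 9: x=-10 → posterior Normal(113/332, 28/83)
obs 10: x=7 → posterior Normal(103/120, 14/45)
obs 11: x=7/2 → posterior Normal(407/388, 28/97)
obs 12: x=6 → posterior Normal(575/416, 7/26)
obs 13: x=-2 → posterior Normal(173/148, 28/111)
obs 14: x=1/2 → posterior Normal(533/472, 14/59)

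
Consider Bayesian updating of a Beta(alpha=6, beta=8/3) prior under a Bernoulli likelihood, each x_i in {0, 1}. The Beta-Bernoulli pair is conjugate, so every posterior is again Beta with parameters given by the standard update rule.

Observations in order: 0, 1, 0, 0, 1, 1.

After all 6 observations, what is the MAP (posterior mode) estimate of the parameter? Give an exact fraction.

obs 1: x=0 → posterior Beta(6, 11/3)
obs 2: x=1 → posterior Beta(7, 11/3)
obs 3: x=0 → posterior Beta(7, 14/3)
obs 4: x=0 → posterior Beta(7, 17/3)
obs 5: x=1 → posterior Beta(8, 17/3)
obs 6: x=1 → posterior Beta(9, 17/3)

12/19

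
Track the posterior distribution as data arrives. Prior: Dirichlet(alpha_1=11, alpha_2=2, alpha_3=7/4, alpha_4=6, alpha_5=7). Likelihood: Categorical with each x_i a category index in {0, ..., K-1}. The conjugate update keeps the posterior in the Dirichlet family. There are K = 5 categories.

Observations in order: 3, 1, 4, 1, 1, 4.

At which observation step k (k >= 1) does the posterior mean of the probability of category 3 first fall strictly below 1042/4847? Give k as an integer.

k = 5

obs 1: x=3 → posterior Dirichlet(11, 2, 7/4, 7, 7)
obs 2: x=1 → posterior Dirichlet(11, 3, 7/4, 7, 7)
obs 3: x=4 → posterior Dirichlet(11, 3, 7/4, 7, 8)
obs 4: x=1 → posterior Dirichlet(11, 4, 7/4, 7, 8)
obs 5: x=1 → posterior Dirichlet(11, 5, 7/4, 7, 8)
obs 6: x=4 → posterior Dirichlet(11, 5, 7/4, 7, 9)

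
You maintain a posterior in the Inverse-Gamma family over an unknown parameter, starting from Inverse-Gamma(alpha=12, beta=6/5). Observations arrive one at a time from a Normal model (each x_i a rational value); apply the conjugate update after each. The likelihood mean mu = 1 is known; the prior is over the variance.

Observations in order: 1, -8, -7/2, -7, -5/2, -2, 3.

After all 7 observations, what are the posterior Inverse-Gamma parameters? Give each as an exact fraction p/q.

obs 1: x=1 → posterior Inverse-Gamma(25/2, 6/5)
obs 2: x=-8 → posterior Inverse-Gamma(13, 417/10)
obs 3: x=-7/2 → posterior Inverse-Gamma(27/2, 2073/40)
obs 4: x=-7 → posterior Inverse-Gamma(14, 3353/40)
obs 5: x=-5/2 → posterior Inverse-Gamma(29/2, 1799/20)
obs 6: x=-2 → posterior Inverse-Gamma(15, 1889/20)
obs 7: x=3 → posterior Inverse-Gamma(31/2, 1929/20)

alpha=31/2, beta=1929/20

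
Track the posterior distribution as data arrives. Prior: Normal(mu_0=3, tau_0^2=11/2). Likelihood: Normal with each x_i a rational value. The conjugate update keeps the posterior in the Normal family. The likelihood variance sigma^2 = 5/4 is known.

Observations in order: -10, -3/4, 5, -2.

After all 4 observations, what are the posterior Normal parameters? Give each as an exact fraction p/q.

mu_0=-311/186, tau_0^2=55/186

obs 1: x=-10 → posterior Normal(-205/27, 55/54)
obs 2: x=-3/4 → posterior Normal(-443/98, 55/98)
obs 3: x=5 → posterior Normal(-223/142, 55/142)
obs 4: x=-2 → posterior Normal(-311/186, 55/186)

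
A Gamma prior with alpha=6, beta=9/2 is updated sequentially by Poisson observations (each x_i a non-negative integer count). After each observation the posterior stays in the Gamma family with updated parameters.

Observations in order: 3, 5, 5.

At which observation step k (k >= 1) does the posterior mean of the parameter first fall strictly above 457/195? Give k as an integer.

k = 3

obs 1: x=3 → posterior Gamma(9, 11/2)
obs 2: x=5 → posterior Gamma(14, 13/2)
obs 3: x=5 → posterior Gamma(19, 15/2)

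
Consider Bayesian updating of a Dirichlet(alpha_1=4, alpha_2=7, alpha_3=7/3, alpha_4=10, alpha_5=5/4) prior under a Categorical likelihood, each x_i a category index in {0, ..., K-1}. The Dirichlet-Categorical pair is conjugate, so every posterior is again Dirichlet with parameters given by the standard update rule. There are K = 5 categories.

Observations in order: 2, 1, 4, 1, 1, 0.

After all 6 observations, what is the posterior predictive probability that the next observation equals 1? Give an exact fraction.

obs 1: x=2 → posterior Dirichlet(4, 7, 10/3, 10, 5/4)
obs 2: x=1 → posterior Dirichlet(4, 8, 10/3, 10, 5/4)
obs 3: x=4 → posterior Dirichlet(4, 8, 10/3, 10, 9/4)
obs 4: x=1 → posterior Dirichlet(4, 9, 10/3, 10, 9/4)
obs 5: x=1 → posterior Dirichlet(4, 10, 10/3, 10, 9/4)
obs 6: x=0 → posterior Dirichlet(5, 10, 10/3, 10, 9/4)

120/367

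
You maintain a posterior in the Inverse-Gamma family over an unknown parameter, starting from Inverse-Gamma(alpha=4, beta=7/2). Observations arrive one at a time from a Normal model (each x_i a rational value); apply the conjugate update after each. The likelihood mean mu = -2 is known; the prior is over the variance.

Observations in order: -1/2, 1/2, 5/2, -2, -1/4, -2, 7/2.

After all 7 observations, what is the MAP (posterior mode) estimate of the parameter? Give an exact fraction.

65/16

obs 1: x=-1/2 → posterior Inverse-Gamma(9/2, 37/8)
obs 2: x=1/2 → posterior Inverse-Gamma(5, 31/4)
obs 3: x=5/2 → posterior Inverse-Gamma(11/2, 143/8)
obs 4: x=-2 → posterior Inverse-Gamma(6, 143/8)
obs 5: x=-1/4 → posterior Inverse-Gamma(13/2, 621/32)
obs 6: x=-2 → posterior Inverse-Gamma(7, 621/32)
obs 7: x=7/2 → posterior Inverse-Gamma(15/2, 1105/32)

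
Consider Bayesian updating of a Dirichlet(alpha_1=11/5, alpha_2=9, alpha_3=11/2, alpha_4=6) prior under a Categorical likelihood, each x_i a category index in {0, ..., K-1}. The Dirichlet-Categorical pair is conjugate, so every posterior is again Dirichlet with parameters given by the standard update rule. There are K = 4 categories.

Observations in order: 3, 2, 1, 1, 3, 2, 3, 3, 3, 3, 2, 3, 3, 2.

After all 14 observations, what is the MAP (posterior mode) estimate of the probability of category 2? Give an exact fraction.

85/327

obs 1: x=3 → posterior Dirichlet(11/5, 9, 11/2, 7)
obs 2: x=2 → posterior Dirichlet(11/5, 9, 13/2, 7)
obs 3: x=1 → posterior Dirichlet(11/5, 10, 13/2, 7)
obs 4: x=1 → posterior Dirichlet(11/5, 11, 13/2, 7)
obs 5: x=3 → posterior Dirichlet(11/5, 11, 13/2, 8)
obs 6: x=2 → posterior Dirichlet(11/5, 11, 15/2, 8)
obs 7: x=3 → posterior Dirichlet(11/5, 11, 15/2, 9)
obs 8: x=3 → posterior Dirichlet(11/5, 11, 15/2, 10)
obs 9: x=3 → posterior Dirichlet(11/5, 11, 15/2, 11)
obs 10: x=3 → posterior Dirichlet(11/5, 11, 15/2, 12)
obs 11: x=2 → posterior Dirichlet(11/5, 11, 17/2, 12)
obs 12: x=3 → posterior Dirichlet(11/5, 11, 17/2, 13)
obs 13: x=3 → posterior Dirichlet(11/5, 11, 17/2, 14)
obs 14: x=2 → posterior Dirichlet(11/5, 11, 19/2, 14)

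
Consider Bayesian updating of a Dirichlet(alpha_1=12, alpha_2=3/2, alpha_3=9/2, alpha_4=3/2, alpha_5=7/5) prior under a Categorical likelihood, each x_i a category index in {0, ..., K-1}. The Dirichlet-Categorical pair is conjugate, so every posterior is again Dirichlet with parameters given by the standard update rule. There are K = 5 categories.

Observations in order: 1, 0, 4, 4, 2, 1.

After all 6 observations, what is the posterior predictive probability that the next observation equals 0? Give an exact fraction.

130/269

obs 1: x=1 → posterior Dirichlet(12, 5/2, 9/2, 3/2, 7/5)
obs 2: x=0 → posterior Dirichlet(13, 5/2, 9/2, 3/2, 7/5)
obs 3: x=4 → posterior Dirichlet(13, 5/2, 9/2, 3/2, 12/5)
obs 4: x=4 → posterior Dirichlet(13, 5/2, 9/2, 3/2, 17/5)
obs 5: x=2 → posterior Dirichlet(13, 5/2, 11/2, 3/2, 17/5)
obs 6: x=1 → posterior Dirichlet(13, 7/2, 11/2, 3/2, 17/5)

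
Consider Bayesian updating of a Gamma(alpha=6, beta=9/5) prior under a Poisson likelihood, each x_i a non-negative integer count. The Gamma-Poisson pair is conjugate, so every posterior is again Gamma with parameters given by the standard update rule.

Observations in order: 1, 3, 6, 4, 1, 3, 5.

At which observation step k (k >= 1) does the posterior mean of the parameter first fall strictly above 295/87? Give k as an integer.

obs 1: x=1 → posterior Gamma(7, 14/5)
obs 2: x=3 → posterior Gamma(10, 19/5)
obs 3: x=6 → posterior Gamma(16, 24/5)
obs 4: x=4 → posterior Gamma(20, 29/5)
obs 5: x=1 → posterior Gamma(21, 34/5)
obs 6: x=3 → posterior Gamma(24, 39/5)
obs 7: x=5 → posterior Gamma(29, 44/5)

k = 4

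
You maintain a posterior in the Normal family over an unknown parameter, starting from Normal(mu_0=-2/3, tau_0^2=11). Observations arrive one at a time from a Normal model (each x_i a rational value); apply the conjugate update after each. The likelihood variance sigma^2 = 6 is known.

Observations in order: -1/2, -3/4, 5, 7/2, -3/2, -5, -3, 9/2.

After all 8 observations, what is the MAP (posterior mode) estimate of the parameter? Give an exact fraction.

83/376

obs 1: x=-1/2 → posterior Normal(-19/34, 66/17)
obs 2: x=-3/4 → posterior Normal(-71/112, 33/14)
obs 3: x=5 → posterior Normal(149/156, 22/13)
obs 4: x=7/2 → posterior Normal(303/200, 33/25)
obs 5: x=-3/2 → posterior Normal(237/244, 66/61)
obs 6: x=-5 → posterior Normal(17/288, 11/12)
obs 7: x=-3 → posterior Normal(-115/332, 66/83)
obs 8: x=9/2 → posterior Normal(83/376, 33/47)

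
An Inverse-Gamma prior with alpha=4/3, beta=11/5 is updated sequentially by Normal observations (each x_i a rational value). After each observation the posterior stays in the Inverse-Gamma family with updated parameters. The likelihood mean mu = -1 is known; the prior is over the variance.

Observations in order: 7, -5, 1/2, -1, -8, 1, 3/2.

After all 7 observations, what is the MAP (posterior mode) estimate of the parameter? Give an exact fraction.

obs 1: x=7 → posterior Inverse-Gamma(11/6, 171/5)
obs 2: x=-5 → posterior Inverse-Gamma(7/3, 211/5)
obs 3: x=1/2 → posterior Inverse-Gamma(17/6, 1733/40)
obs 4: x=-1 → posterior Inverse-Gamma(10/3, 1733/40)
obs 5: x=-8 → posterior Inverse-Gamma(23/6, 2713/40)
obs 6: x=1 → posterior Inverse-Gamma(13/3, 2793/40)
obs 7: x=3/2 → posterior Inverse-Gamma(29/6, 1459/20)

4377/350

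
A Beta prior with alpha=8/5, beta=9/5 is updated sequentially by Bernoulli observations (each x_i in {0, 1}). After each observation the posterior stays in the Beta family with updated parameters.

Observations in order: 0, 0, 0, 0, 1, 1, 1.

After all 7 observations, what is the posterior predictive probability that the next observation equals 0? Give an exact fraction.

29/52

obs 1: x=0 → posterior Beta(8/5, 14/5)
obs 2: x=0 → posterior Beta(8/5, 19/5)
obs 3: x=0 → posterior Beta(8/5, 24/5)
obs 4: x=0 → posterior Beta(8/5, 29/5)
obs 5: x=1 → posterior Beta(13/5, 29/5)
obs 6: x=1 → posterior Beta(18/5, 29/5)
obs 7: x=1 → posterior Beta(23/5, 29/5)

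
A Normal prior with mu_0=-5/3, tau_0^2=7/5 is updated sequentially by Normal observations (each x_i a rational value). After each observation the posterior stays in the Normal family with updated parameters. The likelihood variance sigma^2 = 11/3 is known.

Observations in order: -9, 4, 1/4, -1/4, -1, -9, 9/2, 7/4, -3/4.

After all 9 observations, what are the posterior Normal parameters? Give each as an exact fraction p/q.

obs 1: x=-9 → posterior Normal(-421/114, 77/76)
obs 2: x=4 → posterior Normal(-590/291, 77/97)
obs 3: x=1/4 → posterior Normal(-2297/1416, 77/118)
obs 4: x=-1/4 → posterior Normal(-590/417, 77/139)
obs 5: x=-1 → posterior Normal(-653/480, 77/160)
obs 6: x=-9 → posterior Normal(-1220/543, 77/181)
obs 7: x=9/2 → posterior Normal(-1873/1212, 77/202)
obs 8: x=7/4 → posterior Normal(-3305/2676, 77/223)
obs 9: x=-3/4 → posterior Normal(-1747/1464, 77/244)

mu_0=-1747/1464, tau_0^2=77/244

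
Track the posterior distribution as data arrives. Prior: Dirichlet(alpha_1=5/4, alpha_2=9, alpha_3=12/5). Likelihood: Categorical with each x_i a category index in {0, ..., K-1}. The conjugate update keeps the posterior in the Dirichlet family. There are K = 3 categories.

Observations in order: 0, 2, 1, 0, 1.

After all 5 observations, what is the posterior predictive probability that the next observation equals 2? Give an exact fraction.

68/353

obs 1: x=0 → posterior Dirichlet(9/4, 9, 12/5)
obs 2: x=2 → posterior Dirichlet(9/4, 9, 17/5)
obs 3: x=1 → posterior Dirichlet(9/4, 10, 17/5)
obs 4: x=0 → posterior Dirichlet(13/4, 10, 17/5)
obs 5: x=1 → posterior Dirichlet(13/4, 11, 17/5)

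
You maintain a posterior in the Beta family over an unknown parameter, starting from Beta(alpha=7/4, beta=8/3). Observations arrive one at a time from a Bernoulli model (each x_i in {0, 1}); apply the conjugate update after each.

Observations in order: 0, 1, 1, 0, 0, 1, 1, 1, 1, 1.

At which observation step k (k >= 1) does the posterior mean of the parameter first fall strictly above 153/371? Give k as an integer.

obs 1: x=0 → posterior Beta(7/4, 11/3)
obs 2: x=1 → posterior Beta(11/4, 11/3)
obs 3: x=1 → posterior Beta(15/4, 11/3)
obs 4: x=0 → posterior Beta(15/4, 14/3)
obs 5: x=0 → posterior Beta(15/4, 17/3)
obs 6: x=1 → posterior Beta(19/4, 17/3)
obs 7: x=1 → posterior Beta(23/4, 17/3)
obs 8: x=1 → posterior Beta(27/4, 17/3)
obs 9: x=1 → posterior Beta(31/4, 17/3)
obs 10: x=1 → posterior Beta(35/4, 17/3)

k = 2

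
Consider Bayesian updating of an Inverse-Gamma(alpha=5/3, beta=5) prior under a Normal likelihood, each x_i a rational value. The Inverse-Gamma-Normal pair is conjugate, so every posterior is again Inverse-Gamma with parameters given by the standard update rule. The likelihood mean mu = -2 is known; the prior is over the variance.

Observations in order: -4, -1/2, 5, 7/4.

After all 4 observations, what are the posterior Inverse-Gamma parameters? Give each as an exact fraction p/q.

obs 1: x=-4 → posterior Inverse-Gamma(13/6, 7)
obs 2: x=-1/2 → posterior Inverse-Gamma(8/3, 65/8)
obs 3: x=5 → posterior Inverse-Gamma(19/6, 261/8)
obs 4: x=7/4 → posterior Inverse-Gamma(11/3, 1269/32)

alpha=11/3, beta=1269/32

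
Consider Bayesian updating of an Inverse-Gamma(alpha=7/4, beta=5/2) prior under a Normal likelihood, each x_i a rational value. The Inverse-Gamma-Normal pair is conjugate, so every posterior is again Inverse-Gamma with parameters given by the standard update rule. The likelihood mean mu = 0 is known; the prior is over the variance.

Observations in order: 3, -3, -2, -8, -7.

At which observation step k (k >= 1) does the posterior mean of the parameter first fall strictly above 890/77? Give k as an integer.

k = 4

obs 1: x=3 → posterior Inverse-Gamma(9/4, 7)
obs 2: x=-3 → posterior Inverse-Gamma(11/4, 23/2)
obs 3: x=-2 → posterior Inverse-Gamma(13/4, 27/2)
obs 4: x=-8 → posterior Inverse-Gamma(15/4, 91/2)
obs 5: x=-7 → posterior Inverse-Gamma(17/4, 70)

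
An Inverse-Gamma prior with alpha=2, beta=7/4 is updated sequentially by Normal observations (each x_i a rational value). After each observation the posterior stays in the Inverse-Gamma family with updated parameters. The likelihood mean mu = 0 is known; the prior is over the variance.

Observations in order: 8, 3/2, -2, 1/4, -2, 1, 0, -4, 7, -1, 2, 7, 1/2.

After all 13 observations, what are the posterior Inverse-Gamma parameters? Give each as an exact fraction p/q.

alpha=17/2, beta=3169/32

obs 1: x=8 → posterior Inverse-Gamma(5/2, 135/4)
obs 2: x=3/2 → posterior Inverse-Gamma(3, 279/8)
obs 3: x=-2 → posterior Inverse-Gamma(7/2, 295/8)
obs 4: x=1/4 → posterior Inverse-Gamma(4, 1181/32)
obs 5: x=-2 → posterior Inverse-Gamma(9/2, 1245/32)
obs 6: x=1 → posterior Inverse-Gamma(5, 1261/32)
obs 7: x=0 → posterior Inverse-Gamma(11/2, 1261/32)
obs 8: x=-4 → posterior Inverse-Gamma(6, 1517/32)
obs 9: x=7 → posterior Inverse-Gamma(13/2, 2301/32)
obs 10: x=-1 → posterior Inverse-Gamma(7, 2317/32)
obs 11: x=2 → posterior Inverse-Gamma(15/2, 2381/32)
obs 12: x=7 → posterior Inverse-Gamma(8, 3165/32)
obs 13: x=1/2 → posterior Inverse-Gamma(17/2, 3169/32)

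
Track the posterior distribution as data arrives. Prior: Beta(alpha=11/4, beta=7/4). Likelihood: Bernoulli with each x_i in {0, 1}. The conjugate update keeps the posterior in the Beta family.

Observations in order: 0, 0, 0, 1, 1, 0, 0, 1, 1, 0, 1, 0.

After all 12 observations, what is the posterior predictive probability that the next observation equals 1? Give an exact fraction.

31/66

obs 1: x=0 → posterior Beta(11/4, 11/4)
obs 2: x=0 → posterior Beta(11/4, 15/4)
obs 3: x=0 → posterior Beta(11/4, 19/4)
obs 4: x=1 → posterior Beta(15/4, 19/4)
obs 5: x=1 → posterior Beta(19/4, 19/4)
obs 6: x=0 → posterior Beta(19/4, 23/4)
obs 7: x=0 → posterior Beta(19/4, 27/4)
obs 8: x=1 → posterior Beta(23/4, 27/4)
obs 9: x=1 → posterior Beta(27/4, 27/4)
obs 10: x=0 → posterior Beta(27/4, 31/4)
obs 11: x=1 → posterior Beta(31/4, 31/4)
obs 12: x=0 → posterior Beta(31/4, 35/4)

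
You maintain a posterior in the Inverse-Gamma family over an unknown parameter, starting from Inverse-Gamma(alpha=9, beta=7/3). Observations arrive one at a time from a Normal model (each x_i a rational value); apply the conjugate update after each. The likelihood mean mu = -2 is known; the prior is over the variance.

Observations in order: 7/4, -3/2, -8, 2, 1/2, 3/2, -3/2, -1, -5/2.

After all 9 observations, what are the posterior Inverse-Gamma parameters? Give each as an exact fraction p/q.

alpha=27/2, beta=4367/96

obs 1: x=7/4 → posterior Inverse-Gamma(19/2, 899/96)
obs 2: x=-3/2 → posterior Inverse-Gamma(10, 911/96)
obs 3: x=-8 → posterior Inverse-Gamma(21/2, 2639/96)
obs 4: x=2 → posterior Inverse-Gamma(11, 3407/96)
obs 5: x=1/2 → posterior Inverse-Gamma(23/2, 3707/96)
obs 6: x=3/2 → posterior Inverse-Gamma(12, 4295/96)
obs 7: x=-3/2 → posterior Inverse-Gamma(25/2, 4307/96)
obs 8: x=-1 → posterior Inverse-Gamma(13, 4355/96)
obs 9: x=-5/2 → posterior Inverse-Gamma(27/2, 4367/96)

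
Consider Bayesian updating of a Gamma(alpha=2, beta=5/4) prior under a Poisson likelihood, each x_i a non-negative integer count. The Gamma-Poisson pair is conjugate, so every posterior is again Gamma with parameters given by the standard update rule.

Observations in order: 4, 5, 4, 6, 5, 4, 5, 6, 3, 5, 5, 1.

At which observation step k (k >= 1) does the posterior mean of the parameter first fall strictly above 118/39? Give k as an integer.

k = 2

obs 1: x=4 → posterior Gamma(6, 9/4)
obs 2: x=5 → posterior Gamma(11, 13/4)
obs 3: x=4 → posterior Gamma(15, 17/4)
obs 4: x=6 → posterior Gamma(21, 21/4)
obs 5: x=5 → posterior Gamma(26, 25/4)
obs 6: x=4 → posterior Gamma(30, 29/4)
obs 7: x=5 → posterior Gamma(35, 33/4)
obs 8: x=6 → posterior Gamma(41, 37/4)
obs 9: x=3 → posterior Gamma(44, 41/4)
obs 10: x=5 → posterior Gamma(49, 45/4)
obs 11: x=5 → posterior Gamma(54, 49/4)
obs 12: x=1 → posterior Gamma(55, 53/4)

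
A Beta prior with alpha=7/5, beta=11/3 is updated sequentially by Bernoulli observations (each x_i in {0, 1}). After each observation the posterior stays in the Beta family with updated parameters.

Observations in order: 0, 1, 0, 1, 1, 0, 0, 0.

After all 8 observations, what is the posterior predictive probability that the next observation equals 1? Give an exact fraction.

33/98

obs 1: x=0 → posterior Beta(7/5, 14/3)
obs 2: x=1 → posterior Beta(12/5, 14/3)
obs 3: x=0 → posterior Beta(12/5, 17/3)
obs 4: x=1 → posterior Beta(17/5, 17/3)
obs 5: x=1 → posterior Beta(22/5, 17/3)
obs 6: x=0 → posterior Beta(22/5, 20/3)
obs 7: x=0 → posterior Beta(22/5, 23/3)
obs 8: x=0 → posterior Beta(22/5, 26/3)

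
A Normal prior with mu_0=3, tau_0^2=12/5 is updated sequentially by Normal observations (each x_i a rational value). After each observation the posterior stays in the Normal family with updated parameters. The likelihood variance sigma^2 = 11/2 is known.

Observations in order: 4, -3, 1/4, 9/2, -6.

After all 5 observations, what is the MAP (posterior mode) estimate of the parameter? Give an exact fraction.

159/175

obs 1: x=4 → posterior Normal(261/79, 132/79)
obs 2: x=-3 → posterior Normal(189/103, 132/103)
obs 3: x=1/4 → posterior Normal(195/127, 132/127)
obs 4: x=9/2 → posterior Normal(303/151, 132/151)
obs 5: x=-6 → posterior Normal(159/175, 132/175)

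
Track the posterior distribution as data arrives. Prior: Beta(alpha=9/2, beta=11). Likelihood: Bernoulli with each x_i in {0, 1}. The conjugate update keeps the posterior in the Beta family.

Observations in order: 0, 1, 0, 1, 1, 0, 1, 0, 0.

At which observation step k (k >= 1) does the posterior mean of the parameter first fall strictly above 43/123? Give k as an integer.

k = 5

obs 1: x=0 → posterior Beta(9/2, 12)
obs 2: x=1 → posterior Beta(11/2, 12)
obs 3: x=0 → posterior Beta(11/2, 13)
obs 4: x=1 → posterior Beta(13/2, 13)
obs 5: x=1 → posterior Beta(15/2, 13)
obs 6: x=0 → posterior Beta(15/2, 14)
obs 7: x=1 → posterior Beta(17/2, 14)
obs 8: x=0 → posterior Beta(17/2, 15)
obs 9: x=0 → posterior Beta(17/2, 16)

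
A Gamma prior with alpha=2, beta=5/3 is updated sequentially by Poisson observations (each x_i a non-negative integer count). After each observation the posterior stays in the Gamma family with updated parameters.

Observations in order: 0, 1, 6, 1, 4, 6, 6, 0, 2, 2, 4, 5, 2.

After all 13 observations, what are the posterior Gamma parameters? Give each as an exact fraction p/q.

alpha=41, beta=44/3

obs 1: x=0 → posterior Gamma(2, 8/3)
obs 2: x=1 → posterior Gamma(3, 11/3)
obs 3: x=6 → posterior Gamma(9, 14/3)
obs 4: x=1 → posterior Gamma(10, 17/3)
obs 5: x=4 → posterior Gamma(14, 20/3)
obs 6: x=6 → posterior Gamma(20, 23/3)
obs 7: x=6 → posterior Gamma(26, 26/3)
obs 8: x=0 → posterior Gamma(26, 29/3)
obs 9: x=2 → posterior Gamma(28, 32/3)
obs 10: x=2 → posterior Gamma(30, 35/3)
obs 11: x=4 → posterior Gamma(34, 38/3)
obs 12: x=5 → posterior Gamma(39, 41/3)
obs 13: x=2 → posterior Gamma(41, 44/3)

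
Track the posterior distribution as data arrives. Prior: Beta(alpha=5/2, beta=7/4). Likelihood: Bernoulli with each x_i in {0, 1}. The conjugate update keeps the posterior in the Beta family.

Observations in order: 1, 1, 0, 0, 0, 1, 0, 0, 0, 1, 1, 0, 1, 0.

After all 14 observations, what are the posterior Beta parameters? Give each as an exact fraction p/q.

alpha=17/2, beta=39/4

obs 1: x=1 → posterior Beta(7/2, 7/4)
obs 2: x=1 → posterior Beta(9/2, 7/4)
obs 3: x=0 → posterior Beta(9/2, 11/4)
obs 4: x=0 → posterior Beta(9/2, 15/4)
obs 5: x=0 → posterior Beta(9/2, 19/4)
obs 6: x=1 → posterior Beta(11/2, 19/4)
obs 7: x=0 → posterior Beta(11/2, 23/4)
obs 8: x=0 → posterior Beta(11/2, 27/4)
obs 9: x=0 → posterior Beta(11/2, 31/4)
obs 10: x=1 → posterior Beta(13/2, 31/4)
obs 11: x=1 → posterior Beta(15/2, 31/4)
obs 12: x=0 → posterior Beta(15/2, 35/4)
obs 13: x=1 → posterior Beta(17/2, 35/4)
obs 14: x=0 → posterior Beta(17/2, 39/4)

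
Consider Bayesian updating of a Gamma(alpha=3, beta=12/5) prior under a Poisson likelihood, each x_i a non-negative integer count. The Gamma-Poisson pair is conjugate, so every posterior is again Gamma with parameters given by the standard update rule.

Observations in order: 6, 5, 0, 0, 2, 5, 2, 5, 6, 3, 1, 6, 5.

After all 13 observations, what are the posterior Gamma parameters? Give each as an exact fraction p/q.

alpha=49, beta=77/5

obs 1: x=6 → posterior Gamma(9, 17/5)
obs 2: x=5 → posterior Gamma(14, 22/5)
obs 3: x=0 → posterior Gamma(14, 27/5)
obs 4: x=0 → posterior Gamma(14, 32/5)
obs 5: x=2 → posterior Gamma(16, 37/5)
obs 6: x=5 → posterior Gamma(21, 42/5)
obs 7: x=2 → posterior Gamma(23, 47/5)
obs 8: x=5 → posterior Gamma(28, 52/5)
obs 9: x=6 → posterior Gamma(34, 57/5)
obs 10: x=3 → posterior Gamma(37, 62/5)
obs 11: x=1 → posterior Gamma(38, 67/5)
obs 12: x=6 → posterior Gamma(44, 72/5)
obs 13: x=5 → posterior Gamma(49, 77/5)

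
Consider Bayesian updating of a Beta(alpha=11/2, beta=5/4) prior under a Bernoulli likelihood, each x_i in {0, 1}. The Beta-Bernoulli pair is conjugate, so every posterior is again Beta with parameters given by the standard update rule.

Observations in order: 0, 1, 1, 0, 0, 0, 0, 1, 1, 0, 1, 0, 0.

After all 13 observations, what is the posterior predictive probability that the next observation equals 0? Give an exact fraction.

37/79

obs 1: x=0 → posterior Beta(11/2, 9/4)
obs 2: x=1 → posterior Beta(13/2, 9/4)
obs 3: x=1 → posterior Beta(15/2, 9/4)
obs 4: x=0 → posterior Beta(15/2, 13/4)
obs 5: x=0 → posterior Beta(15/2, 17/4)
obs 6: x=0 → posterior Beta(15/2, 21/4)
obs 7: x=0 → posterior Beta(15/2, 25/4)
obs 8: x=1 → posterior Beta(17/2, 25/4)
obs 9: x=1 → posterior Beta(19/2, 25/4)
obs 10: x=0 → posterior Beta(19/2, 29/4)
obs 11: x=1 → posterior Beta(21/2, 29/4)
obs 12: x=0 → posterior Beta(21/2, 33/4)
obs 13: x=0 → posterior Beta(21/2, 37/4)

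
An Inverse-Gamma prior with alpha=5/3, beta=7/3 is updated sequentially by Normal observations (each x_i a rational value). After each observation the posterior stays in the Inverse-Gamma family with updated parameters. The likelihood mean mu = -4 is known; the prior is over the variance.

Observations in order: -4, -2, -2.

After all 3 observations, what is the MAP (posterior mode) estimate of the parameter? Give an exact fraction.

obs 1: x=-4 → posterior Inverse-Gamma(13/6, 7/3)
obs 2: x=-2 → posterior Inverse-Gamma(8/3, 13/3)
obs 3: x=-2 → posterior Inverse-Gamma(19/6, 19/3)

38/25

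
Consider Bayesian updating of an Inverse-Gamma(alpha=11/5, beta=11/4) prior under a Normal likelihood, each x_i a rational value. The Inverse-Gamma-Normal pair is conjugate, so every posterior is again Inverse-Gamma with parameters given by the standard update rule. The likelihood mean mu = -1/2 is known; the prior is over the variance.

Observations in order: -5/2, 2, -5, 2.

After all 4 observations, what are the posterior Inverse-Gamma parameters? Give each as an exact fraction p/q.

alpha=21/5, beta=169/8

obs 1: x=-5/2 → posterior Inverse-Gamma(27/10, 19/4)
obs 2: x=2 → posterior Inverse-Gamma(16/5, 63/8)
obs 3: x=-5 → posterior Inverse-Gamma(37/10, 18)
obs 4: x=2 → posterior Inverse-Gamma(21/5, 169/8)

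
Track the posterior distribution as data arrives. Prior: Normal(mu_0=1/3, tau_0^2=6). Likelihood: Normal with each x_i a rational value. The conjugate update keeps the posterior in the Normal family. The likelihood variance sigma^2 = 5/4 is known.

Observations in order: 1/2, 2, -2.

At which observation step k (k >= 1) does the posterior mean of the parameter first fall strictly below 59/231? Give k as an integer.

obs 1: x=1/2 → posterior Normal(41/87, 30/29)
obs 2: x=2 → posterior Normal(185/159, 30/53)
obs 3: x=-2 → posterior Normal(41/231, 30/77)

k = 3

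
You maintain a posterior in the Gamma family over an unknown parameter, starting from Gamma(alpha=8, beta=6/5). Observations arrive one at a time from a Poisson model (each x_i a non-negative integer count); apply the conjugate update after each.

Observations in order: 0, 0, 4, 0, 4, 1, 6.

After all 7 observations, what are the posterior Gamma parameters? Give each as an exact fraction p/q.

alpha=23, beta=41/5

obs 1: x=0 → posterior Gamma(8, 11/5)
obs 2: x=0 → posterior Gamma(8, 16/5)
obs 3: x=4 → posterior Gamma(12, 21/5)
obs 4: x=0 → posterior Gamma(12, 26/5)
obs 5: x=4 → posterior Gamma(16, 31/5)
obs 6: x=1 → posterior Gamma(17, 36/5)
obs 7: x=6 → posterior Gamma(23, 41/5)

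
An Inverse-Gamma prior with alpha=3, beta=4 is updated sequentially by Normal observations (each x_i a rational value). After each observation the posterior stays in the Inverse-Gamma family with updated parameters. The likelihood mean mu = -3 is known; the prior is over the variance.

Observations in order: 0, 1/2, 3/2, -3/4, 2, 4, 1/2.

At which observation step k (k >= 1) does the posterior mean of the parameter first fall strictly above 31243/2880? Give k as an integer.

obs 1: x=0 → posterior Inverse-Gamma(7/2, 17/2)
obs 2: x=1/2 → posterior Inverse-Gamma(4, 117/8)
obs 3: x=3/2 → posterior Inverse-Gamma(9/2, 99/4)
obs 4: x=-3/4 → posterior Inverse-Gamma(5, 873/32)
obs 5: x=2 → posterior Inverse-Gamma(11/2, 1273/32)
obs 6: x=4 → posterior Inverse-Gamma(6, 2057/32)
obs 7: x=1/2 → posterior Inverse-Gamma(13/2, 2253/32)

k = 6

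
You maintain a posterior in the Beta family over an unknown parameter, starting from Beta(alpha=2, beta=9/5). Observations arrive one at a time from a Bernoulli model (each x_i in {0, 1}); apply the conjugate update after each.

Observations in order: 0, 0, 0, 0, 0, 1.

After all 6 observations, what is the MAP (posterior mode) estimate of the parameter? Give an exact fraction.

obs 1: x=0 → posterior Beta(2, 14/5)
obs 2: x=0 → posterior Beta(2, 19/5)
obs 3: x=0 → posterior Beta(2, 24/5)
obs 4: x=0 → posterior Beta(2, 29/5)
obs 5: x=0 → posterior Beta(2, 34/5)
obs 6: x=1 → posterior Beta(3, 34/5)

10/39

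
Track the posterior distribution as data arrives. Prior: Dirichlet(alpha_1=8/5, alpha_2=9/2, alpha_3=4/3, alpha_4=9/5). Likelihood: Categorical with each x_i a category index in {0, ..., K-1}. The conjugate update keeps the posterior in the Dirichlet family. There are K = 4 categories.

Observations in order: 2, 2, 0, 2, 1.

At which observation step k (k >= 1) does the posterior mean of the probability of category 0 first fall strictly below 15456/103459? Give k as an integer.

obs 1: x=2 → posterior Dirichlet(8/5, 9/2, 7/3, 9/5)
obs 2: x=2 → posterior Dirichlet(8/5, 9/2, 10/3, 9/5)
obs 3: x=0 → posterior Dirichlet(13/5, 9/2, 10/3, 9/5)
obs 4: x=2 → posterior Dirichlet(13/5, 9/2, 13/3, 9/5)
obs 5: x=1 → posterior Dirichlet(13/5, 11/2, 13/3, 9/5)

k = 2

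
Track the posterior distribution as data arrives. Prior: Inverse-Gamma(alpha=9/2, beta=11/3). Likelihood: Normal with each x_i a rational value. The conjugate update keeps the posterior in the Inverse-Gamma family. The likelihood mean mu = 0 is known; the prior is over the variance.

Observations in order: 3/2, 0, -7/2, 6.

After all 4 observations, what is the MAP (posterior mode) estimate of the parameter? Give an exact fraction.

obs 1: x=3/2 → posterior Inverse-Gamma(5, 115/24)
obs 2: x=0 → posterior Inverse-Gamma(11/2, 115/24)
obs 3: x=-7/2 → posterior Inverse-Gamma(6, 131/12)
obs 4: x=6 → posterior Inverse-Gamma(13/2, 347/12)

347/90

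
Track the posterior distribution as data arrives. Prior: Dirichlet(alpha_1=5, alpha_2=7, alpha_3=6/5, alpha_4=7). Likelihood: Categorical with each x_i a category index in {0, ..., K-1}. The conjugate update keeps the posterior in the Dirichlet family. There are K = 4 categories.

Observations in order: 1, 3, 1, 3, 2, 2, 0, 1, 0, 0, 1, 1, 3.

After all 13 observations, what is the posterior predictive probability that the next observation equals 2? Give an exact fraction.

obs 1: x=1 → posterior Dirichlet(5, 8, 6/5, 7)
obs 2: x=3 → posterior Dirichlet(5, 8, 6/5, 8)
obs 3: x=1 → posterior Dirichlet(5, 9, 6/5, 8)
obs 4: x=3 → posterior Dirichlet(5, 9, 6/5, 9)
obs 5: x=2 → posterior Dirichlet(5, 9, 11/5, 9)
obs 6: x=2 → posterior Dirichlet(5, 9, 16/5, 9)
obs 7: x=0 → posterior Dirichlet(6, 9, 16/5, 9)
obs 8: x=1 → posterior Dirichlet(6, 10, 16/5, 9)
obs 9: x=0 → posterior Dirichlet(7, 10, 16/5, 9)
obs 10: x=0 → posterior Dirichlet(8, 10, 16/5, 9)
obs 11: x=1 → posterior Dirichlet(8, 11, 16/5, 9)
obs 12: x=1 → posterior Dirichlet(8, 12, 16/5, 9)
obs 13: x=3 → posterior Dirichlet(8, 12, 16/5, 10)

8/83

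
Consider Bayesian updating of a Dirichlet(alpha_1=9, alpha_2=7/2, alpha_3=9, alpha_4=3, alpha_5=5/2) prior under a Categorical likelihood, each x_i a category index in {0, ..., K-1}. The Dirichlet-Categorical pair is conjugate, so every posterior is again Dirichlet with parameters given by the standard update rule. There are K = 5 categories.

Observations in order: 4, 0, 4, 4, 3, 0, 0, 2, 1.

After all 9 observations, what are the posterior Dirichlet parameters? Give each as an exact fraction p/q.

obs 1: x=4 → posterior Dirichlet(9, 7/2, 9, 3, 7/2)
obs 2: x=0 → posterior Dirichlet(10, 7/2, 9, 3, 7/2)
obs 3: x=4 → posterior Dirichlet(10, 7/2, 9, 3, 9/2)
obs 4: x=4 → posterior Dirichlet(10, 7/2, 9, 3, 11/2)
obs 5: x=3 → posterior Dirichlet(10, 7/2, 9, 4, 11/2)
obs 6: x=0 → posterior Dirichlet(11, 7/2, 9, 4, 11/2)
obs 7: x=0 → posterior Dirichlet(12, 7/2, 9, 4, 11/2)
obs 8: x=2 → posterior Dirichlet(12, 7/2, 10, 4, 11/2)
obs 9: x=1 → posterior Dirichlet(12, 9/2, 10, 4, 11/2)

alpha_1=12, alpha_2=9/2, alpha_3=10, alpha_4=4, alpha_5=11/2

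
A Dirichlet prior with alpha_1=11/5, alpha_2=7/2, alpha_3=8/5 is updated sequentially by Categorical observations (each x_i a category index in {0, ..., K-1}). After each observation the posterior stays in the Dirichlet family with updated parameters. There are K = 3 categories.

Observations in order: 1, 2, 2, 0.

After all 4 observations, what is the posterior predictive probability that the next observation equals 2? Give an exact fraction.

36/113

obs 1: x=1 → posterior Dirichlet(11/5, 9/2, 8/5)
obs 2: x=2 → posterior Dirichlet(11/5, 9/2, 13/5)
obs 3: x=2 → posterior Dirichlet(11/5, 9/2, 18/5)
obs 4: x=0 → posterior Dirichlet(16/5, 9/2, 18/5)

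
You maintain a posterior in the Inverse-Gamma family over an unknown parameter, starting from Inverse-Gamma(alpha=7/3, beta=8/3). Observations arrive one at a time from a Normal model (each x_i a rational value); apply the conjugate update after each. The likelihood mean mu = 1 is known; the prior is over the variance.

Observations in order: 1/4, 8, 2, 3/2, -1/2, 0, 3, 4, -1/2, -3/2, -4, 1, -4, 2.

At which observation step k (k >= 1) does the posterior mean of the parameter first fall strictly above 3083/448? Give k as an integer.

obs 1: x=1/4 → posterior Inverse-Gamma(17/6, 283/96)
obs 2: x=8 → posterior Inverse-Gamma(10/3, 2635/96)
obs 3: x=2 → posterior Inverse-Gamma(23/6, 2683/96)
obs 4: x=3/2 → posterior Inverse-Gamma(13/3, 2695/96)
obs 5: x=-1/2 → posterior Inverse-Gamma(29/6, 2803/96)
obs 6: x=0 → posterior Inverse-Gamma(16/3, 2851/96)
obs 7: x=3 → posterior Inverse-Gamma(35/6, 3043/96)
obs 8: x=4 → posterior Inverse-Gamma(19/3, 3475/96)
obs 9: x=-1/2 → posterior Inverse-Gamma(41/6, 3583/96)
obs 10: x=-3/2 → posterior Inverse-Gamma(22/3, 3883/96)
obs 11: x=-4 → posterior Inverse-Gamma(47/6, 5083/96)
obs 12: x=1 → posterior Inverse-Gamma(25/3, 5083/96)
obs 13: x=-4 → posterior Inverse-Gamma(53/6, 6283/96)
obs 14: x=2 → posterior Inverse-Gamma(28/3, 6331/96)

k = 2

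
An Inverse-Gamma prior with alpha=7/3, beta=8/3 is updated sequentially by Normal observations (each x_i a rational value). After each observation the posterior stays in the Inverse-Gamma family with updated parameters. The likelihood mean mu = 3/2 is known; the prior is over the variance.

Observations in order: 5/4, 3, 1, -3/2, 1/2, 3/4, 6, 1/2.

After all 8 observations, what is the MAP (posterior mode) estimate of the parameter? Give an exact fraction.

obs 1: x=5/4 → posterior Inverse-Gamma(17/6, 259/96)
obs 2: x=3 → posterior Inverse-Gamma(10/3, 367/96)
obs 3: x=1 → posterior Inverse-Gamma(23/6, 379/96)
obs 4: x=-3/2 → posterior Inverse-Gamma(13/3, 811/96)
obs 5: x=1/2 → posterior Inverse-Gamma(29/6, 859/96)
obs 6: x=3/4 → posterior Inverse-Gamma(16/3, 443/48)
obs 7: x=6 → posterior Inverse-Gamma(35/6, 929/48)
obs 8: x=1/2 → posterior Inverse-Gamma(19/3, 953/48)

953/352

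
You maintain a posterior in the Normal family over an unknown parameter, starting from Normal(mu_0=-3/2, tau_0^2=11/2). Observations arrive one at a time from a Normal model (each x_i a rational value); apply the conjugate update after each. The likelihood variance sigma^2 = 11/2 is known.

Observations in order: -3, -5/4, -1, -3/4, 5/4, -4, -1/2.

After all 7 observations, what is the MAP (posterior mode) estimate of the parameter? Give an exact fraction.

-43/32

obs 1: x=-3 → posterior Normal(-9/4, 11/4)
obs 2: x=-5/4 → posterior Normal(-23/12, 11/6)
obs 3: x=-1 → posterior Normal(-27/16, 11/8)
obs 4: x=-3/4 → posterior Normal(-3/2, 11/10)
obs 5: x=5/4 → posterior Normal(-25/24, 11/12)
obs 6: x=-4 → posterior Normal(-41/28, 11/14)
obs 7: x=-1/2 → posterior Normal(-43/32, 11/16)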